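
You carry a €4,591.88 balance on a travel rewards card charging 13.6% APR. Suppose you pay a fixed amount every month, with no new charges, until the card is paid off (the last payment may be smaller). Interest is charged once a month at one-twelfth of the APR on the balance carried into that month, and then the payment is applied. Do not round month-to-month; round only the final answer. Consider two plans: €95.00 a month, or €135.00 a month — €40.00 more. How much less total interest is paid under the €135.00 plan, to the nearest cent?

€857.16

Monthly rate r = 13.6%/12 = 1.13333% = 0.0113333.
At €95.00/mo: n = ⌈−ln(1 − rB₀/P)/ln(1+r)⌉ = 71 payments (last €40.31); total interest = total paid − €4,591.88 = €2,098.43.
At €135.00/mo: 44 payments (last €28.15); total interest €1,241.27.
Interest saved = €2,098.43 − €1,241.27 = €857.16.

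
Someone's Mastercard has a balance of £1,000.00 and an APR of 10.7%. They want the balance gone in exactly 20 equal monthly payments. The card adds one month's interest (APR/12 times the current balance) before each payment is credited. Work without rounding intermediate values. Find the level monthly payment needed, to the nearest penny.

Monthly rate r = 10.7%/12 = 0.891667% = 0.00891667.
Level-payment amortization: P = B₀·r / (1 − (1+r)^(−n)) = 1000.00·0.00891667 / (1 − 1.00892^(−20)).
Denominator 1 − (1+r)^(−20) = 0.162674972.
P = 8.91667 / 0.162674972 ≈ 54.81.

£54.81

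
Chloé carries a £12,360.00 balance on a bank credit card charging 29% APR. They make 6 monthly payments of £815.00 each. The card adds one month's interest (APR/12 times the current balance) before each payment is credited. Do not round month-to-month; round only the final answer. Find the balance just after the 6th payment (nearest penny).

Monthly rate r = 29%/12 = 2.41667% = 0.0241667.
Each month: B ← B·(1+r) − £815.00.
Month 1: interest £298.70; balance after payment £11,843.70.
Month 2: interest £286.22; balance after payment £11,314.92.
Month 3: interest £273.44; balance after payment £10,773.37.
Month 4: interest £260.36; balance after payment £10,218.72.
Month 5: interest £246.95; balance after payment £9,650.68.
Month 6: interest £233.22; balance after payment £9,068.90.

£9,068.90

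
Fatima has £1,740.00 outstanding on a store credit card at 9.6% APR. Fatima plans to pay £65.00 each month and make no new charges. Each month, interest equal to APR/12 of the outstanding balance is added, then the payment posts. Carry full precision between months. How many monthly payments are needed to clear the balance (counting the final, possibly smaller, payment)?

Monthly rate r = 9.6%/12 = 0.8% = 0.008.
Recurrence: B ← B·(1+r) − £65.00.
Month 1: interest £13.92; balance after payment £1,688.92.
Month 2: interest £13.51; balance after payment £1,637.43.
Closed form: n = −ln(1 − rB₀/P)/ln(1+r) = −ln(0.78585)/ln(1.008) ≈ 30.245, so the balance reaches zero during payment 31.

31 months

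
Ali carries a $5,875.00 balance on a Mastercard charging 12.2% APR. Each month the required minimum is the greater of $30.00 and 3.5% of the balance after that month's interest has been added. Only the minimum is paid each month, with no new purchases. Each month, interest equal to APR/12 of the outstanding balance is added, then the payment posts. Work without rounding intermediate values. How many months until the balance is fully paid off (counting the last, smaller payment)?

Monthly rate r = 12.2%/12 = 1.01667% = 0.0101667.
While 3.5% of the post-interest balance exceeds $30.00, each month B ← (B·(1+r))·(1 − 0.035), i.e. B shrinks by the factor (1+r)·0.965 = 0.97481.
This holds for months 1–76. Entering month 77 the balance is $845.19; 3.5% of the post-interest balance is now below $30.00, so the flat $30.00 minimum applies from here.
From month 77 a fixed $30.00 at rate r clears $845.19 in 34 more payments. Total: 76 + 34 = 110 months.

110 months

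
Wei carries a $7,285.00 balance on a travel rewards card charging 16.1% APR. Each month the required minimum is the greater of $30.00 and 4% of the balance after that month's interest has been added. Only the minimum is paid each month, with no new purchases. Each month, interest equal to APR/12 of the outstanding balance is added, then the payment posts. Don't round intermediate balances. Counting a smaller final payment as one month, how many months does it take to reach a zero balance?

Monthly rate r = 16.1%/12 = 1.34167% = 0.0134167.
While 4% of the post-interest balance exceeds $30.00, each month B ← (B·(1+r))·(1 − 0.04), i.e. B shrinks by the factor (1+r)·0.96 = 0.97288.
This holds for months 1–84. Entering month 85 the balance is $723.45; 4% of the post-interest balance is now below $30.00, so the flat $30.00 minimum applies from here.
From month 85 a fixed $30.00 at rate r clears $723.45 in 30 more payments. Total: 84 + 30 = 114 months.

114 months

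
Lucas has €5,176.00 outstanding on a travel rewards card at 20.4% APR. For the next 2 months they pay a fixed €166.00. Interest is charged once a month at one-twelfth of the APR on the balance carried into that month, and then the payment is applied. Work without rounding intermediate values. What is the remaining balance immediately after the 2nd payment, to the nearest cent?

€5,018.66

Monthly rate r = 20.4%/12 = 1.7% = 0.017.
Each month: B ← B·(1+r) − €166.00.
Month 1: interest €87.99; balance after payment €5,097.99.
Month 2: interest €86.67; balance after payment €5,018.66.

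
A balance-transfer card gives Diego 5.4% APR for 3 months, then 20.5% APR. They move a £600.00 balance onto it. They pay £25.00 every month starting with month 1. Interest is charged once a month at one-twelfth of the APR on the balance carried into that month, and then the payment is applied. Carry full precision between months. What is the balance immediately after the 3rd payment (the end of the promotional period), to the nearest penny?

Promo months 1–3 at r₀ = 5.4%/12 = 0.0045; months 4+ at r₁ = 20.5%/12 = 0.0170833.
After month 3: iterate B ← B·(1+r₀) − £25.00 for 3 months → £532.80.

£532.80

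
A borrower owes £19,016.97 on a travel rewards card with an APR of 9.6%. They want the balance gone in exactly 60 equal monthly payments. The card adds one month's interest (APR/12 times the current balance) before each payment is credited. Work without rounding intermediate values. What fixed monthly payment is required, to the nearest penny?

Monthly rate r = 9.6%/12 = 0.8% = 0.008.
Level-payment amortization: P = B₀·r / (1 − (1+r)^(−n)) = 19016.97·0.008 / (1 − 1.008^(−60)).
Denominator 1 − (1+r)^(−60) = 0.380033713.
P = 152.136 / 0.380033713 ≈ 400.32.

£400.32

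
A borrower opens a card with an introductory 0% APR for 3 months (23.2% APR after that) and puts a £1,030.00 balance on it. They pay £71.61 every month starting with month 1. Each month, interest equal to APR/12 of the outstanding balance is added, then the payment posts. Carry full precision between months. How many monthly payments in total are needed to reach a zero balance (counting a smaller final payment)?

Promo months 1–3 at r₀ = 0%/12 = 0; months 4+ at r₁ = 23.2%/12 = 0.0193333.
After month 3 (no interest yet): B = £1,030.00 − 3·£71.61 = £815.17.
Then at r₁ with £71.61/mo: n₂ = −ln(1 − r₁·B/P)/ln(1+r₁) ≈ 12.98 → 13 more payments.

16 payments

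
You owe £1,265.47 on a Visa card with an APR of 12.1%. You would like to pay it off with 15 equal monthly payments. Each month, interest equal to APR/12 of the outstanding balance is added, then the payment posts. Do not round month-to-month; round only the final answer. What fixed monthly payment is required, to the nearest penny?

Monthly rate r = 12.1%/12 = 1.00833% = 0.0100833.
Level-payment amortization: P = B₀·r / (1 − (1+r)^(−n)) = 1265.47·0.0100833 / (1 − 1.01008^(−15)).
Denominator 1 − (1+r)^(−15) = 0.139715848.
P = 12.7602 / 0.139715848 ≈ 91.33.

£91.33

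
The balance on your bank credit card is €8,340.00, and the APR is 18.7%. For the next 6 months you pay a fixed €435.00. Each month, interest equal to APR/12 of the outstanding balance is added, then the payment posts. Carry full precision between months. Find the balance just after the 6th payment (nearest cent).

Monthly rate r = 18.7%/12 = 1.55833% = 0.0155833.
Each month: B ← B·(1+r) − €435.00.
Month 1: interest €129.97; balance after payment €8,034.97.
Month 2: interest €125.21; balance after payment €7,725.18.
Month 3: interest €120.38; balance after payment €7,410.56.
Month 4: interest €115.48; balance after payment €7,091.04.
Month 5: interest €110.50; balance after payment €6,766.54.
Month 6: interest €105.45; balance after payment €6,436.99.

€6,436.99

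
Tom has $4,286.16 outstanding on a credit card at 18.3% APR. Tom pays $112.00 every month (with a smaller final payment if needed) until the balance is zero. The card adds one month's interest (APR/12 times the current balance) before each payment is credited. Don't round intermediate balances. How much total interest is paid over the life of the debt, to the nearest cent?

Monthly rate r = 18.3%/12 = 1.525% = 0.01525.
Payoff takes n = ⌈−ln(1 − rB₀/P)/ln(1+r)⌉ = ⌈57.888⌉ = 58 payments; the last is $99.51.
Total paid = 57·$112.00 + $99.51 = $6,483.51.
Total interest = total paid − principal = $6,483.51 − $4,286.16 = $2,197.35.

$2,197.35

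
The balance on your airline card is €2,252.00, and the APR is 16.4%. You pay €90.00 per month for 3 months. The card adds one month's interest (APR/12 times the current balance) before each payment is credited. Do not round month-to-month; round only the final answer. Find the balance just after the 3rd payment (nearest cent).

Monthly rate r = 16.4%/12 = 1.36667% = 0.0136667.
Each month: B ← B·(1+r) − €90.00.
Month 1: interest €30.78; balance after payment €2,192.78.
Month 2: interest €29.97; balance after payment €2,132.75.
Month 3: interest €29.15; balance after payment €2,071.89.

€2,071.89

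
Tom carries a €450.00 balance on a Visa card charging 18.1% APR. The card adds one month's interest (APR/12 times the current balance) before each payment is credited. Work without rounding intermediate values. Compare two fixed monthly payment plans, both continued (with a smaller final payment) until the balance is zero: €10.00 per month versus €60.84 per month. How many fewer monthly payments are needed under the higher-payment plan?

Monthly rate r = 18.1%/12 = 1.50833% = 0.0150833.
At €10.00/mo: n = ⌈−ln(1 − rB₀/P)/ln(1+r)⌉ = 76 payments (last €8.51); total interest = total paid − €450.00 = €308.51.
At €60.84/mo: 8 payments (last €54.89); total interest €30.77.
Payments saved = 76 − 8 = 68.

68 fewer payments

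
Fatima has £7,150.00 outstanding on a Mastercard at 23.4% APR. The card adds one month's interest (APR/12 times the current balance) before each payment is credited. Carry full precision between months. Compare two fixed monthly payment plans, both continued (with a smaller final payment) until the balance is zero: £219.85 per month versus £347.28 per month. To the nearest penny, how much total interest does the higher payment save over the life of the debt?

£2,217.08

Monthly rate r = 23.4%/12 = 1.95% = 0.0195.
At £219.85/mo: n = ⌈−ln(1 − rB₀/P)/ln(1+r)⌉ = 53 payments (last £15.85); total interest = total paid − £7,150.00 = £4,298.05.
At £347.28/mo: 27 payments (last £201.69); total interest £2,080.97.
Interest saved = £4,298.05 − £2,080.97 = £2,217.08.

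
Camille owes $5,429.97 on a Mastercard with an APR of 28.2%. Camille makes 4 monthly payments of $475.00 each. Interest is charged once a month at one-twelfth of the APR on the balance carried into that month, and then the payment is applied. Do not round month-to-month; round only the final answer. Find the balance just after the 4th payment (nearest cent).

Monthly rate r = 28.2%/12 = 2.35% = 0.0235.
Each month: B ← B·(1+r) − $475.00.
Month 1: interest $127.60; balance after payment $5,082.57.
Month 2: interest $119.44; balance after payment $4,727.01.
Month 3: interest $111.08; balance after payment $4,363.10.
Month 4: interest $102.53; balance after payment $3,990.63.

$3,990.63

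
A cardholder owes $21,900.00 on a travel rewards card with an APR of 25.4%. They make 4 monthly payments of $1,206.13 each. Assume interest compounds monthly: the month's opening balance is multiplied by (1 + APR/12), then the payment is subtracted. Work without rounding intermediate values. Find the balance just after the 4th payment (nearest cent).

Monthly rate r = 25.4%/12 = 2.11667% = 0.0211667.
Each month: B ← B·(1+r) − $1,206.13.
Month 1: interest $463.55; balance after payment $21,157.42.
Month 2: interest $447.83; balance after payment $20,399.12.
Month 3: interest $431.78; balance after payment $19,624.77.
Month 4: interest $415.39; balance after payment $18,834.03.

$18,834.03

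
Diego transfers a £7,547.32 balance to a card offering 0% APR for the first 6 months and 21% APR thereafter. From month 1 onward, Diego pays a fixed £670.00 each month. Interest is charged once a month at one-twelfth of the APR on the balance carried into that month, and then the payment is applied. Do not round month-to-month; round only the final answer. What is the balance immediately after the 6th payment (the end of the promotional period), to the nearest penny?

£3,527.32

Promo months 1–6 at r₀ = 0%/12 = 0; months 7+ at r₁ = 21%/12 = 0.0175.
After month 6 (no interest yet): B = £7,547.32 − 6·£670.00 = £3,527.32.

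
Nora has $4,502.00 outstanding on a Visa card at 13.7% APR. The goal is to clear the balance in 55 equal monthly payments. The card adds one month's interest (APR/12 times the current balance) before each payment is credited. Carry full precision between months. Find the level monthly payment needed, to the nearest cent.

Monthly rate r = 13.7%/12 = 1.14167% = 0.0114167.
Level-payment amortization: P = B₀·r / (1 − (1+r)^(−n)) = 4502.00·0.0114167 / (1 − 1.01142^(−55)).
Denominator 1 − (1+r)^(−55) = 0.464395551.
P = 51.3978 / 0.464395551 ≈ 110.68.

$110.68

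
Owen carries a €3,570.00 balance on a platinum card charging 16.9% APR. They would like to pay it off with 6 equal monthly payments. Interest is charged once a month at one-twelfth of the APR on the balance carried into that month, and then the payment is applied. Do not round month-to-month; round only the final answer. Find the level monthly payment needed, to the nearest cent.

Monthly rate r = 16.9%/12 = 1.40833% = 0.0140833.
Level-payment amortization: P = B₀·r / (1 − (1+r)^(−n)) = 3570.00·0.0140833 / (1 − 1.01408^(−6)).
Denominator 1 − (1+r)^(−6) = 0.0804864579.
P = 50.2775 / 0.0804864579 ≈ 624.67.

€624.67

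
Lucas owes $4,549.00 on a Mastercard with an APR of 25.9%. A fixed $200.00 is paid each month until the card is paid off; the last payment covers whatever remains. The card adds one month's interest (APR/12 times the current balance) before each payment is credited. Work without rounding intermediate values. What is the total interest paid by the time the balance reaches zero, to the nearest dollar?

Monthly rate r = 25.9%/12 = 2.15833% = 0.0215833.
Payoff takes n = ⌈−ln(1 − rB₀/P)/ln(1+r)⌉ = ⌈31.617⌉ = 32 payments; the last is $123.87.
Total paid = 31·$200.00 + $123.87 = $6,323.87.
Total interest = total paid − principal = $6,323.87 − $4,549.00 = $1,774.87.

$1,775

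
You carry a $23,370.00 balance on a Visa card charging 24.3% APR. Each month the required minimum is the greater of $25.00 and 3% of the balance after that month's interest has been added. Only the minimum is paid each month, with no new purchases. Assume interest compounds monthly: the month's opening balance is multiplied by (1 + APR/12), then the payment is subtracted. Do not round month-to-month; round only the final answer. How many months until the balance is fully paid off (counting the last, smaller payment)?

Monthly rate r = 24.3%/12 = 2.025% = 0.02025.
While 3% of the post-interest balance exceeds $25.00, each month B ← (B·(1+r))·(1 − 0.03), i.e. B shrinks by the factor (1+r)·0.97 = 0.98964.
This holds for months 1–323. Entering month 324 the balance is $809.40; 3% of the post-interest balance is now below $25.00, so the flat $25.00 minimum applies from here.
From month 324 a fixed $25.00 at rate r clears $809.40 in 54 more payments. Total: 323 + 54 = 377 months.

377 months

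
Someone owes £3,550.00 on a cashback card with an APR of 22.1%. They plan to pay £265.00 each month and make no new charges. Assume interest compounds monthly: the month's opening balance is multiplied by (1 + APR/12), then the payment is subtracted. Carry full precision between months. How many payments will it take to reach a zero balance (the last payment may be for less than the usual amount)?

Monthly rate r = 22.1%/12 = 1.84167% = 0.0184167.
Recurrence: B ← B·(1+r) − £265.00.
Month 1: interest £65.38; balance after payment £3,350.38.
Month 2: interest £61.70; balance after payment £3,147.08.
Closed form: n = −ln(1 − rB₀/P)/ln(1+r) = −ln(0.75329)/ln(1.01842) ≈ 15.525, so the balance reaches zero during payment 16.

16 payments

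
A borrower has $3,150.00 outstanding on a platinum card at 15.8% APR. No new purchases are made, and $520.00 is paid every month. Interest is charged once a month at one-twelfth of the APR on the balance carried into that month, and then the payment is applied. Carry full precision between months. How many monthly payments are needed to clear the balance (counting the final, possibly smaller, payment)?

Monthly rate r = 15.8%/12 = 1.31667% = 0.0131667.
Recurrence: B ← B·(1+r) − $520.00.
Month 1: interest $41.48; balance after payment $2,671.47.
Month 2: interest $35.17; balance after payment $2,186.65.
Closed form: n = −ln(1 − rB₀/P)/ln(1+r) = −ln(0.92024)/ln(1.01317) ≈ 6.354, so the balance reaches zero during payment 7.

7 payments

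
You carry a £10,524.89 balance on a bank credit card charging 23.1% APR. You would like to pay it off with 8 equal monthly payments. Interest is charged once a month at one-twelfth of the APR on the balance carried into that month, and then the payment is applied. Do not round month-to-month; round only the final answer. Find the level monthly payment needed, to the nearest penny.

Monthly rate r = 23.1%/12 = 1.925% = 0.01925.
Level-payment amortization: P = B₀·r / (1 − (1+r)^(−n)) = 10524.89·0.01925 / (1 − 1.01925^(−8)).
Denominator 1 − (1+r)^(−8) = 0.141472444.
P = 202.604 / 0.141472444 ≈ 1432.11.

£1,432.11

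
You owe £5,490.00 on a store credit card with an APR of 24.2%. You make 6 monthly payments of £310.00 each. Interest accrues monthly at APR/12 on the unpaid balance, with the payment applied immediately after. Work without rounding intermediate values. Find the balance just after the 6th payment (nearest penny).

Monthly rate r = 24.2%/12 = 2.01667% = 0.0201667.
Each month: B ← B·(1+r) − £310.00.
Month 1: interest £110.72; balance after payment £5,290.72.
Month 2: interest £106.70; balance after payment £5,087.41.
Month 3: interest £102.60; balance after payment £4,880.01.
Month 4: interest £98.41; balance after payment £4,668.42.
Month 5: interest £94.15; balance after payment £4,452.57.
Month 6: interest £89.79; balance after payment £4,232.36.

£4,232.36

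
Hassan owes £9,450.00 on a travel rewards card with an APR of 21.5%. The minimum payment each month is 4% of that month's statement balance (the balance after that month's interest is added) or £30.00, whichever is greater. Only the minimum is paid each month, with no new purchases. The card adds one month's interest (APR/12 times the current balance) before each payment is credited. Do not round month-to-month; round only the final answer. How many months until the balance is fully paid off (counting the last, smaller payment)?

144 months

Monthly rate r = 21.5%/12 = 1.79167% = 0.0179167.
While 4% of the post-interest balance exceeds £30.00, each month B ← (B·(1+r))·(1 − 0.04), i.e. B shrinks by the factor (1+r)·0.96 = 0.9772.
This holds for months 1–111. Entering month 112 the balance is £730.46; 4% of the post-interest balance is now below £30.00, so the flat £30.00 minimum applies from here.
From month 112 a fixed £30.00 at rate r clears £730.46 in 33 more payments. Total: 111 + 33 = 144 months.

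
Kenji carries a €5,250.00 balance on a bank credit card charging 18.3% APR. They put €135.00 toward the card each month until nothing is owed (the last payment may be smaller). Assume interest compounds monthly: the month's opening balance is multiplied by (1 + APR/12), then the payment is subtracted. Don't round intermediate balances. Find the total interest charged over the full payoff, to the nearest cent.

€2,769.84

Monthly rate r = 18.3%/12 = 1.525% = 0.01525.
Payoff takes n = ⌈−ln(1 − rB₀/P)/ln(1+r)⌉ = ⌈59.404⌉ = 60 payments; the last is €54.84.
Total paid = 59·€135.00 + €54.84 = €8,019.84.
Total interest = total paid − principal = €8,019.84 − €5,250.00 = €2,769.84.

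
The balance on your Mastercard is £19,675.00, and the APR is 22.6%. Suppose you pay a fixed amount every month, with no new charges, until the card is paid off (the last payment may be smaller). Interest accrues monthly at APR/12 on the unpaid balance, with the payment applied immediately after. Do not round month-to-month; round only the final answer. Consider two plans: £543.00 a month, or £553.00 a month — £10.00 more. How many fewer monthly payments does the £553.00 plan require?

Monthly rate r = 22.6%/12 = 1.88333% = 0.0188333.
At £543.00/mo: n = ⌈−ln(1 − rB₀/P)/ln(1+r)⌉ = 62 payments (last £258.20); total interest = total paid − £19,675.00 = £13,706.20.
At £553.00/mo: 60 payments (last £239.15); total interest £13,191.15.
Payments saved = 62 − 60 = 2.

2 fewer payments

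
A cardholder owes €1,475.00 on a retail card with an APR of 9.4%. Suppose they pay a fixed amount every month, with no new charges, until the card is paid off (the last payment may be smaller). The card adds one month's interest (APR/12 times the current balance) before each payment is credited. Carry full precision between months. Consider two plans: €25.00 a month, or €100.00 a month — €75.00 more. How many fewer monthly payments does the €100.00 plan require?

Monthly rate r = 9.4%/12 = 0.783333% = 0.00783333.
At €25.00/mo: n = ⌈−ln(1 − rB₀/P)/ln(1+r)⌉ = 80 payments (last €12.15); total interest = total paid − €1,475.00 = €512.15.
At €100.00/mo: 16 payments (last €73.61); total interest €98.61.
Payments saved = 80 − 16 = 64.

64 fewer payments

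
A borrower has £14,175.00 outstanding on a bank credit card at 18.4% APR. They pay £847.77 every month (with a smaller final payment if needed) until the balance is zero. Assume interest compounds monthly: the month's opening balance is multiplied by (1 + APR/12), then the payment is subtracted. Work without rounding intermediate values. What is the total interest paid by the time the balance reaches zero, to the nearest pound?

Monthly rate r = 18.4%/12 = 1.53333% = 0.0153333.
Payoff takes n = ⌈−ln(1 − rB₀/P)/ln(1+r)⌉ = ⌈19.467⌉ = 20 payments; the last is £397.20.
Total paid = 19·£847.77 + £397.20 = £16,504.83.
Total interest = total paid − principal = £16,504.83 − £14,175.00 = £2,329.83.

£2,330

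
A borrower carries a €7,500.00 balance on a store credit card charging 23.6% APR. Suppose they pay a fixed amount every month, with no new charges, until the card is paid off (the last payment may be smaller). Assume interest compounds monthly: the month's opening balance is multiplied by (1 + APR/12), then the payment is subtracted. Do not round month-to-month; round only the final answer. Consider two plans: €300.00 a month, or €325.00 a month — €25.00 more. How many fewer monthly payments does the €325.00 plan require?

3 fewer payments

Monthly rate r = 23.6%/12 = 1.96667% = 0.0196667.
At €300.00/mo: n = ⌈−ln(1 − rB₀/P)/ln(1+r)⌉ = 35 payments (last €223.01); total interest = total paid − €7,500.00 = €2,923.01.
At €325.00/mo: 32 payments (last €18.62); total interest €2,593.62.
Payments saved = 35 − 32 = 3.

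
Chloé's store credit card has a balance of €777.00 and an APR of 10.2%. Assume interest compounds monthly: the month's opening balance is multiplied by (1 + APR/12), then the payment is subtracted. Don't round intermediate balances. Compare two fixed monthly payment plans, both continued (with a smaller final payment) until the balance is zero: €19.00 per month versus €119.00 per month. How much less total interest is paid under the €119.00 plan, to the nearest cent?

€155.90

Monthly rate r = 10.2%/12 = 0.85% = 0.0085.
At €19.00/mo: n = ⌈−ln(1 − rB₀/P)/ln(1+r)⌉ = 51 payments (last €8.78); total interest = total paid − €777.00 = €181.78.
At €119.00/mo: 7 payments (last €88.88); total interest €25.88.
Interest saved = €181.78 − €25.88 = €155.90.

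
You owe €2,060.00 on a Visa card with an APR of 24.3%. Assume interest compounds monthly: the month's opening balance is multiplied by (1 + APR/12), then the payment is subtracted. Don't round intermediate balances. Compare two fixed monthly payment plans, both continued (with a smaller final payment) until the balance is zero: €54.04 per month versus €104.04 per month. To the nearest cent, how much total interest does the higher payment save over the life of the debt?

Monthly rate r = 24.3%/12 = 2.025% = 0.02025.
At €54.04/mo: n = ⌈−ln(1 − rB₀/P)/ln(1+r)⌉ = 74 payments (last €39.50); total interest = total paid − €2,060.00 = €1,924.42.
At €104.04/mo: 26 payments (last €58.49); total interest €599.49.
Interest saved = €1,924.42 − €599.49 = €1,324.93.

€1,324.93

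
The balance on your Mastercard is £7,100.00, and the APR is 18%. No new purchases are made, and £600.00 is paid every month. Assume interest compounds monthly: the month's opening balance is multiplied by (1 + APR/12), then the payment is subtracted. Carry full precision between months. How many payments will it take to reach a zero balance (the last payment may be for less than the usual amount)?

Monthly rate r = 18%/12 = 1.5% = 0.015.
Recurrence: B ← B·(1+r) − £600.00.
Month 1: interest £106.50; balance after payment £6,606.50.
Month 2: interest £99.10; balance after payment £6,105.60.
Closed form: n = −ln(1 − rB₀/P)/ln(1+r) = −ln(0.8225)/ln(1.015) ≈ 13.125, so the balance reaches zero during payment 14.

14 months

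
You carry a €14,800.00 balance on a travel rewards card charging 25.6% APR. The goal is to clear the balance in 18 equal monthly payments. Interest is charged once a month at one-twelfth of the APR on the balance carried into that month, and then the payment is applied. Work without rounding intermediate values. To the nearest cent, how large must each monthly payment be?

€998.80

Monthly rate r = 25.6%/12 = 2.13333% = 0.0213333.
Level-payment amortization: P = B₀·r / (1 − (1+r)^(−n)) = 14800.00·0.0213333 / (1 − 1.02133^(−18)).
Denominator 1 − (1+r)^(−18) = 0.316112151.
P = 315.733 / 0.316112151 ≈ 998.80.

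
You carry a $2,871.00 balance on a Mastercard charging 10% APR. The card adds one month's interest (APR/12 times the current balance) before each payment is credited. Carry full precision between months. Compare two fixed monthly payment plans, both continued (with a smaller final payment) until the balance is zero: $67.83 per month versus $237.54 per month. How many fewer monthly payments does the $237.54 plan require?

Monthly rate r = 10%/12 = 0.833333% = 0.00833333.
At $67.83/mo: n = ⌈−ln(1 − rB₀/P)/ln(1+r)⌉ = 53 payments (last $28.17); total interest = total paid − $2,871.00 = $684.33.
At $237.54/mo: 13 payments (last $188.36); total interest $167.84.
Payments saved = 53 − 13 = 40.

40 fewer payments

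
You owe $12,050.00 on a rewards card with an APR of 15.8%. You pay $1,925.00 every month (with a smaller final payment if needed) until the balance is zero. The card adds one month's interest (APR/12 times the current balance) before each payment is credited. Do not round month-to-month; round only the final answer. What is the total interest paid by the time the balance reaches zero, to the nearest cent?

$611.36

Monthly rate r = 15.8%/12 = 1.31667% = 0.0131667.
Payoff takes n = ⌈−ln(1 − rB₀/P)/ln(1+r)⌉ = ⌈6.576⌉ = 7 payments; the last is $1,111.36.
Total paid = 6·$1,925.00 + $1,111.36 = $12,661.36.
Total interest = total paid − principal = $12,661.36 − $12,050.00 = $611.36.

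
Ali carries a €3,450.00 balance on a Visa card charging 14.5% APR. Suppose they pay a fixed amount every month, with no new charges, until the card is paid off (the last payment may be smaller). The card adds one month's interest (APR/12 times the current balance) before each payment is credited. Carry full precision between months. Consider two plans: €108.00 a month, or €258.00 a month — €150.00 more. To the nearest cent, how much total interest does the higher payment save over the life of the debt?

Monthly rate r = 14.5%/12 = 1.20833% = 0.0120833.
At €108.00/mo: n = ⌈−ln(1 − rB₀/P)/ln(1+r)⌉ = 41 payments (last €65.94); total interest = total paid − €3,450.00 = €935.94.
At €258.00/mo: 15 payments (last €173.96); total interest €335.96.
Interest saved = €935.94 − €335.96 = €599.98.

€599.98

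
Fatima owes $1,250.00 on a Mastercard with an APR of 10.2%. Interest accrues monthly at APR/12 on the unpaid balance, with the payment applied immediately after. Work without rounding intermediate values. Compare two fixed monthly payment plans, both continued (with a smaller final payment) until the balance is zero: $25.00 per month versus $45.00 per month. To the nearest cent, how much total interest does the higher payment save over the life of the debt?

Monthly rate r = 10.2%/12 = 0.85% = 0.0085.
At $25.00/mo: n = ⌈−ln(1 − rB₀/P)/ln(1+r)⌉ = 66 payments (last $9.54); total interest = total paid − $1,250.00 = $384.54.
At $45.00/mo: 32 payments (last $36.96); total interest $181.96.
Interest saved = $384.54 − $181.96 = $202.58.

$202.58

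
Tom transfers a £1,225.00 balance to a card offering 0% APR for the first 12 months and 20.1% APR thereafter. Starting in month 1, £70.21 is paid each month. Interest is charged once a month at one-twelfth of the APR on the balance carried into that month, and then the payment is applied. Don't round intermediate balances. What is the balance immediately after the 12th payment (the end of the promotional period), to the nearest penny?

Promo months 1–12 at r₀ = 0%/12 = 0; months 13+ at r₁ = 20.1%/12 = 0.01675.
After month 12 (no interest yet): B = £1,225.00 − 12·£70.21 = £382.48.

£382.48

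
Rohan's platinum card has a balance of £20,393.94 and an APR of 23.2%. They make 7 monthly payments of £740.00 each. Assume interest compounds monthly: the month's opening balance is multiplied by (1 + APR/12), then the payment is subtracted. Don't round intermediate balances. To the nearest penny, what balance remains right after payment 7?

£17,828.95

Monthly rate r = 23.2%/12 = 1.93333% = 0.0193333.
Each month: B ← B·(1+r) − £740.00.
Month 1: interest £394.28; balance after payment £20,048.22.
Month 2: interest £387.60; balance after payment £19,695.82.
Month 3: interest £380.79; balance after payment £19,336.61.
Month 4: interest £373.84; balance after payment £18,970.45.
Month 5: interest £366.76; balance after payment £18,597.21.
Month 6: interest £359.55; balance after payment £18,216.76.
Month 7: interest £352.19; balance after payment £17,828.95.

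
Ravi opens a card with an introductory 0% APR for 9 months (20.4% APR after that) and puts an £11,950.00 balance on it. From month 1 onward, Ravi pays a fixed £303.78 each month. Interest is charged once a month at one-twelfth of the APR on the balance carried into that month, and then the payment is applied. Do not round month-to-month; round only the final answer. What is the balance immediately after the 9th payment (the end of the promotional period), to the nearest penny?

Promo months 1–9 at r₀ = 0%/12 = 0; months 10+ at r₁ = 20.4%/12 = 0.017.
After month 9 (no interest yet): B = £11,950.00 − 9·£303.78 = £9,215.98.

£9,215.98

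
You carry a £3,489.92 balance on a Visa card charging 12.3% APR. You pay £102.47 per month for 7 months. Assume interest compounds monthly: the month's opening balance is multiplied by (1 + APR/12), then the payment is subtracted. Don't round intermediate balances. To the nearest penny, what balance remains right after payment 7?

£3,008.43

Monthly rate r = 12.3%/12 = 1.025% = 0.01025.
Each month: B ← B·(1+r) − £102.47.
Month 1: interest £35.77; balance after payment £3,423.22.
Month 2: interest £35.09; balance after payment £3,355.84.
Month 3: interest £34.40; balance after payment £3,287.77.
Month 4: interest £33.70; balance after payment £3,219.00.
Month 5: interest £32.99; balance after payment £3,149.52.
Month 6: interest £32.28; balance after payment £3,079.33.
Month 7: interest £31.56; balance after payment £3,008.43.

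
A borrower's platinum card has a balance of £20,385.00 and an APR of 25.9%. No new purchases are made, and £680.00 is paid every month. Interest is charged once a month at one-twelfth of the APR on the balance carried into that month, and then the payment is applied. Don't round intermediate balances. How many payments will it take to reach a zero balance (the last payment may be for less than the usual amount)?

49 months

Monthly rate r = 25.9%/12 = 2.15833% = 0.0215833.
Recurrence: B ← B·(1+r) − £680.00.
Month 1: interest £439.98; balance after payment £20,144.98.
Month 2: interest £434.80; balance after payment £19,899.77.
Closed form: n = −ln(1 − rB₀/P)/ln(1+r) = −ln(0.35298)/ln(1.02158) ≈ 48.767, so the balance reaches zero during payment 49.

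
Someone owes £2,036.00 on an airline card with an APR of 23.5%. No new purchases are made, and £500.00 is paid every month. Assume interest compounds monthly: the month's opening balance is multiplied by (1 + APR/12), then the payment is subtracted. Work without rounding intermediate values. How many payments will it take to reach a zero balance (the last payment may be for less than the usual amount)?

5 months

Monthly rate r = 23.5%/12 = 1.95833% = 0.0195833.
Recurrence: B ← B·(1+r) − £500.00.
Month 1: interest £39.87; balance after payment £1,575.87.
Month 2: interest £30.86; balance after payment £1,106.73.
Month 3: interest £21.67; balance after payment £628.41.
Month 4: interest £12.31; balance after payment £140.71.
Month 5: interest £2.76; balance after payment £0.00.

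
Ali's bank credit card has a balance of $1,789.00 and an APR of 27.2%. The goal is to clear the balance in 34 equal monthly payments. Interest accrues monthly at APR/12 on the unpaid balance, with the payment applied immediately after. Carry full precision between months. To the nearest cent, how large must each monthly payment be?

$76.04

Monthly rate r = 27.2%/12 = 2.26667% = 0.0226667.
Level-payment amortization: P = B₀·r / (1 − (1+r)^(−n)) = 1789.00·0.0226667 / (1 − 1.02267^(−34)).
Denominator 1 − (1+r)^(−34) = 0.533297012.
P = 40.5507 / 0.533297012 ≈ 76.04.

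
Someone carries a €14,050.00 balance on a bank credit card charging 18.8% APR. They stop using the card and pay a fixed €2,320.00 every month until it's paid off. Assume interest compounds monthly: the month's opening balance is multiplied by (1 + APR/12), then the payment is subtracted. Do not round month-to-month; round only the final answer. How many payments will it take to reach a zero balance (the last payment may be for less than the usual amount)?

Monthly rate r = 18.8%/12 = 1.56667% = 0.0156667.
Recurrence: B ← B·(1+r) − €2,320.00.
Month 1: interest €220.12; balance after payment €11,950.12.
Month 2: interest €187.22; balance after payment €9,817.34.
Closed form: n = −ln(1 − rB₀/P)/ln(1+r) = −ln(0.90512)/ln(1.01567) ≈ 6.413, so the balance reaches zero during payment 7.

7 months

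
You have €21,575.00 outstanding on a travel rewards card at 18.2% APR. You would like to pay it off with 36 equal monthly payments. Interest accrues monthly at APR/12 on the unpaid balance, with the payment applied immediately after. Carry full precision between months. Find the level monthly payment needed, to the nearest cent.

€782.15

Monthly rate r = 18.2%/12 = 1.51667% = 0.0151667.
Level-payment amortization: P = B₀·r / (1 − (1+r)^(−n)) = 21575.00·0.0151667 / (1 − 1.01517^(−36)).
Denominator 1 − (1+r)^(−36) = 0.418358438.
P = 327.221 / 0.418358438 ≈ 782.15.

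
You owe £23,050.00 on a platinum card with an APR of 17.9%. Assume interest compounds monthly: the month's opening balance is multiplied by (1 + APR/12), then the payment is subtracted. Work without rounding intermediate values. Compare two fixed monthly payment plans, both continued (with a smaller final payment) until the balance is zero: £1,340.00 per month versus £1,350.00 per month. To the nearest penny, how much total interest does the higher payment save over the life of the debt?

£31.55

Monthly rate r = 17.9%/12 = 1.49167% = 0.0149167.
At £1,340.00/mo: n = ⌈−ln(1 − rB₀/P)/ln(1+r)⌉ = 21 payments (last £34.27); total interest = total paid − £23,050.00 = £3,784.27.
At £1,350.00/mo: 20 payments (last £1,152.72); total interest £3,752.72.
Interest saved = £3,784.27 − £3,752.72 = £31.55.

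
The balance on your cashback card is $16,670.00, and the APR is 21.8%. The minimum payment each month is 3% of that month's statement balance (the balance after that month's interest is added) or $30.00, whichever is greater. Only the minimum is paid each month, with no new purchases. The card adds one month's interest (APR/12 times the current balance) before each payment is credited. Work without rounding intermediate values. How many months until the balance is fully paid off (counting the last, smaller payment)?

278 months

Monthly rate r = 21.8%/12 = 1.81667% = 0.0181667.
While 3% of the post-interest balance exceeds $30.00, each month B ← (B·(1+r))·(1 − 0.03), i.e. B shrinks by the factor (1+r)·0.97 = 0.98762.
This holds for months 1–228. Entering month 229 the balance is $974.08; 3% of the post-interest balance is now below $30.00, so the flat $30.00 minimum applies from here.
From month 229 a fixed $30.00 at rate r clears $974.08 in 50 more payments. Total: 228 + 50 = 278 months.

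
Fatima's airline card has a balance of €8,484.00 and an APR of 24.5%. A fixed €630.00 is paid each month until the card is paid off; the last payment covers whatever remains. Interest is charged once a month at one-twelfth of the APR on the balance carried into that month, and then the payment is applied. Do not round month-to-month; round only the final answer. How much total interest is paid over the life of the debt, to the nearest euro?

€1,538

Monthly rate r = 24.5%/12 = 2.04167% = 0.0204167.
Payoff takes n = ⌈−ln(1 − rB₀/P)/ln(1+r)⌉ = ⌈15.907⌉ = 16 payments; the last is €572.25.
Total paid = 15·€630.00 + €572.25 = €10,022.25.
Total interest = total paid − principal = €10,022.25 − €8,484.00 = €1,538.25.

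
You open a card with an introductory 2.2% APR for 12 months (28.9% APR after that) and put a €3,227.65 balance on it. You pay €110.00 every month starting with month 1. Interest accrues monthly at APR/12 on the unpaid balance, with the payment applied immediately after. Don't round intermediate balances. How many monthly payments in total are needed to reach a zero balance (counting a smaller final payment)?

36 payments

Promo months 1–12 at r₀ = 2.2%/12 = 0.00183333; months 13+ at r₁ = 28.9%/12 = 0.0240833.
After month 12: iterate B ← B·(1+r₀) − €110.00 for 12 months → €1,965.99.
Then at r₁ with €110.00/mo: n₂ = −ln(1 − r₁·B/P)/ln(1+r₁) ≈ 23.65 → 24 more payments.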